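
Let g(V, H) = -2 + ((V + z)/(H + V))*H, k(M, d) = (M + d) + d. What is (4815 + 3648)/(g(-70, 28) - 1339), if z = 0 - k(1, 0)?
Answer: -25389/3881 ≈ -6.5419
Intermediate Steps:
k(M, d) = M + 2*d
z = -1 (z = 0 - (1 + 2*0) = 0 - (1 + 0) = 0 - 1*1 = 0 - 1 = -1)
g(V, H) = -2 + H*(-1 + V)/(H + V) (g(V, H) = -2 + ((V - 1)/(H + V))*H = -2 + ((-1 + V)/(H + V))*H = -2 + H*(-1 + V)/(H + V))
(4815 + 3648)/(g(-70, 28) - 1339) = (4815 + 3648)/((-3*28 - 2*(-70) + 28*(-70))/(28 - 70) - 1339) = 8463/((-84 + 140 - 1960)/(-42) - 1339) = 8463/(-1/42*(-1904) - 1339) = 8463/(136/3 - 1339) = 8463/(-3881/3) = 8463*(-3/3881) = -25389/3881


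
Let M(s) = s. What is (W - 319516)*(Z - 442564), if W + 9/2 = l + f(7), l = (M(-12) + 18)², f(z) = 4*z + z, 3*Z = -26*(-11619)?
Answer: 109208922767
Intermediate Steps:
Z = 100698 (Z = (-26*(-11619))/3 = (⅓)*302094 = 100698)
f(z) = 5*z
l = 36 (l = (-12 + 18)² = 6² = 36)
W = 133/2 (W = -9/2 + (36 + 5*7) = -9/2 + (36 + 35) = -9/2 + 71 = 133/2 ≈ 66.500)
(W - 319516)*(Z - 442564) = (133/2 - 319516)*(100698 - 442564) = -638899/2*(-341866) = 109208922767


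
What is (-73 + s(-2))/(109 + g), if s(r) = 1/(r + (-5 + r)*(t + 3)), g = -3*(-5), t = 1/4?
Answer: -7231/12276 ≈ -0.58904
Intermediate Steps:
t = ¼ ≈ 0.25000
g = 15
s(r) = 1/(-65/4 + 17*r/4) (s(r) = 1/(r + (-5 + r)*(¼ + 3)) = 1/(r + (-5 + r)*(13/4)) = 1/(r + (-65/4 + 13*r/4)) = 1/(-65/4 + 17*r/4))
(-73 + s(-2))/(109 + g) = (-73 + 4/(-65 + 17*(-2)))/(109 + 15) = (-73 + 4/(-65 - 34))/124 = (-73 + 4/(-99))/124 = (-73 + 4*(-1/99))/124 = (-73 - 4/99)/124 = (1/124)*(-7231/99) = -7231/12276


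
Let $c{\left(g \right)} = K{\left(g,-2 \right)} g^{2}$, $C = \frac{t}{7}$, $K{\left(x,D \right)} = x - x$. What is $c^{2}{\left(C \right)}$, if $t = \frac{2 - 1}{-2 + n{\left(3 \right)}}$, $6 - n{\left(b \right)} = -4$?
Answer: $0$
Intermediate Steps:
$n{\left(b \right)} = 10$ ($n{\left(b \right)} = 6 - -4 = 6 + 4 = 10$)
$K{\left(x,D \right)} = 0$
$t = \frac{1}{8}$ ($t = \frac{2 - 1}{-2 + 10} = 1 \cdot \frac{1}{8} = \frac{1}{8} \approx 0.125$)
$C = \frac{1}{56}$ ($C = \frac{1}{8 \cdot 7} = \frac{1}{8} \cdot \frac{1}{7} = \frac{1}{56} \approx 0.017857$)
$c{\left(g \right)} = 0$ ($c{\left(g \right)} = 0 g^{2} = 0$)
$c^{2}{\left(C \right)} = 0^{2} = 0$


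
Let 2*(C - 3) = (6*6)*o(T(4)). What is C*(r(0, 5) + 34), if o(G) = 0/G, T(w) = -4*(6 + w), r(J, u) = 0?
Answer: 102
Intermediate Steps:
T(w) = -24 - 4*w
o(G) = 0
C = 3 (C = 3 + ((6*6)*0)/2 = 3 + (36*0)/2 = 3 + (½)*0 = 3 + 0 = 3)
C*(r(0, 5) + 34) = 3*(0 + 34) = 3*34 = 102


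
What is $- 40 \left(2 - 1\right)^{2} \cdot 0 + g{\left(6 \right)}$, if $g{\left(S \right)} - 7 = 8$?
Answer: $15$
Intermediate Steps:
$g{\left(S \right)} = 15$ ($g{\left(S \right)} = 7 + 8 = 15$)
$- 40 \left(2 - 1\right)^{2} \cdot 0 + g{\left(6 \right)} = - 40 \left(2 - 1\right)^{2} \cdot 0 + 15 = - 40 \cdot 1^{2} \cdot 0 + 15 = - 40 \cdot 1 \cdot 0 + 15 = \left(-40\right) 0 + 15 = 0 + 15 = 15$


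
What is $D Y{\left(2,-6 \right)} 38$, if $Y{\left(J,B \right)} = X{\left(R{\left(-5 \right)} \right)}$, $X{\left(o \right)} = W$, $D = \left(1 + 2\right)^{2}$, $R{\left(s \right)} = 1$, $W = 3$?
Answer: $1026$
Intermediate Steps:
$D = 9$ ($D = 3^{2} = 9$)
$X{\left(o \right)} = 3$
$Y{\left(J,B \right)} = 3$
$D Y{\left(2,-6 \right)} 38 = 9 \cdot 3 \cdot 38 = 27 \cdot 38 = 1026$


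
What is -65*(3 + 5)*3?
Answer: -1560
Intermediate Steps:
-65*(3 + 5)*3 = -520*3 = -65*24 = -1560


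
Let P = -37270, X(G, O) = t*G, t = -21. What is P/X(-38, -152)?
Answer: -18635/399 ≈ -46.704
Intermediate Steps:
X(G, O) = -21*G
P/X(-38, -152) = -37270/((-21*(-38))) = -37270/798 = -37270*1/798 = -18635/399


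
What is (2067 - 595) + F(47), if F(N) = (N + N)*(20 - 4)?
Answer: 2976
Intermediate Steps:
F(N) = 32*N (F(N) = (2*N)*16 = 32*N)
(2067 - 595) + F(47) = (2067 - 595) + 32*47 = 1472 + 1504 = 2976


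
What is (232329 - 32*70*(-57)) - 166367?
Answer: 193642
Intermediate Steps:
(232329 - 32*70*(-57)) - 166367 = (232329 - 2240*(-57)) - 166367 = (232329 + 127680) - 166367 = 360009 - 166367 = 193642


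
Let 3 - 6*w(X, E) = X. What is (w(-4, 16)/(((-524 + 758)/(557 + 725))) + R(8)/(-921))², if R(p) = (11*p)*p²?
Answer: 3554663641/46446284196 ≈ 0.076533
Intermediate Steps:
w(X, E) = ½ - X/6
R(p) = 11*p³
(w(-4, 16)/(((-524 + 758)/(557 + 725))) + R(8)/(-921))² = ((½ - ⅙*(-4))/(((-524 + 758)/(557 + 725))) + (11*8³)/(-921))² = ((½ + ⅔)/((234/1282)) + (11*512)*(-1/921))² = (7/(6*((234*(1/1282)))) + 5632*(-1/921))² = (7/(6*(117/641)) - 5632/921)² = ((7/6)*(641/117) - 5632/921)² = (4487/702 - 5632/921)² = (59621/215514)² = 3554663641/46446284196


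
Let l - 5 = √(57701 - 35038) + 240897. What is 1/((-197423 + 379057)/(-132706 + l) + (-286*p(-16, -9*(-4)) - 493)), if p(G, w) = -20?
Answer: 61208752685195/320040904658148149 + 181634*√22663/320040904658148149 ≈ 0.00019125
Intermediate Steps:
l = 240902 + √22663 (l = 5 + (√(57701 - 35038) + 240897) = 5 + (√22663 + 240897) = 5 + (240897 + √22663) = 240902 + √22663 ≈ 2.4105e+5)
1/((-197423 + 379057)/(-132706 + l) + (-286*p(-16, -9*(-4)) - 493)) = 1/((-197423 + 379057)/(-132706 + (240902 + √22663)) + (-286*(-20) - 493)) = 1/(181634/(108196 + √22663) + (5720 - 493)) = 1/(181634/(108196 + √22663) + 5227) = 1/(5227 + 181634/(108196 + √22663))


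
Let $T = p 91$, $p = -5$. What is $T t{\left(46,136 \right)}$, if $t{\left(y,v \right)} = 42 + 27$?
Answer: $-31395$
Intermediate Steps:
$t{\left(y,v \right)} = 69$
$T = -455$ ($T = \left(-5\right) 91 = -455$)
$T t{\left(46,136 \right)} = \left(-455\right) 69 = -31395$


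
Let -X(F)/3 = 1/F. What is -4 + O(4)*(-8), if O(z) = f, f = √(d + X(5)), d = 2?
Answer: -4 - 8*√35/5 ≈ -13.466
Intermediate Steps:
X(F) = -3/F
f = √35/5 (f = √(2 - 3/5) = √(2 - 3*⅕) = √(2 - ⅗) = √(7/5) = √35/5 ≈ 1.1832)
O(z) = √35/5
-4 + O(4)*(-8) = -4 + (√35/5)*(-8) = -4 - 8*√35/5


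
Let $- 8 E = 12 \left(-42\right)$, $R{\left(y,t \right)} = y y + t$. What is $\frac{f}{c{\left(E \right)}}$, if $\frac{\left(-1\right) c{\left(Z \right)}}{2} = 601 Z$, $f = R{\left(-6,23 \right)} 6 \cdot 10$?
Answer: $- \frac{590}{12621} \approx -0.046748$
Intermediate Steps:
$R{\left(y,t \right)} = t + y^{2}$ ($R{\left(y,t \right)} = y^{2} + t = t + y^{2}$)
$E = 63$ ($E = - \frac{12 \left(-42\right)}{8} = \left(- \frac{1}{8}\right) \left(-504\right) = 63$)
$f = 3540$ ($f = \left(23 + \left(-6\right)^{2}\right) 6 \cdot 10 = \left(23 + 36\right) 60 = 59 \cdot 60 = 3540$)
$c{\left(Z \right)} = - 1202 Z$ ($c{\left(Z \right)} = - 2 \cdot 601 Z = - 1202 Z$)
$\frac{f}{c{\left(E \right)}} = \frac{3540}{\left(-1202\right) 63} = \frac{3540}{-75726} = 3540 \left(- \frac{1}{75726}\right) = - \frac{590}{12621}$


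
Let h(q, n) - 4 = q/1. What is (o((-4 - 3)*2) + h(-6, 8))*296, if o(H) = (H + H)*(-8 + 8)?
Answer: -592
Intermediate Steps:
h(q, n) = 4 + q (h(q, n) = 4 + q/1 = 4 + q*1 = 4 + q)
o(H) = 0 (o(H) = (2*H)*0 = 0)
(o((-4 - 3)*2) + h(-6, 8))*296 = (0 + (4 - 6))*296 = (0 - 2)*296 = -2*296 = -592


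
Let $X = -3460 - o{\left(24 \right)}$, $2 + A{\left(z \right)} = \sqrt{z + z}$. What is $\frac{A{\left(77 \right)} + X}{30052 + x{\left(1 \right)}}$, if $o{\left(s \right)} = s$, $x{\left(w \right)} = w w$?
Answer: $- \frac{3486}{30053} + \frac{\sqrt{154}}{30053} \approx -0.11558$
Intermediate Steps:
$x{\left(w \right)} = w^{2}$
$A{\left(z \right)} = -2 + \sqrt{2} \sqrt{z}$ ($A{\left(z \right)} = -2 + \sqrt{z + z} = -2 + \sqrt{2 z} = -2 + \sqrt{2} \sqrt{z}$)
$X = -3484$ ($X = -3460 - 24 = -3484$)
$\frac{A{\left(77 \right)} + X}{30052 + x{\left(1 \right)}} = \frac{\left(-2 + \sqrt{2} \sqrt{77}\right) - 3484}{30052 + 1^{2}} = \frac{\left(-2 + \sqrt{154}\right) - 3484}{30052 + 1} = \frac{-3486 + \sqrt{154}}{30053} = \left(-3486 + \sqrt{154}\right) \frac{1}{30053} = - \frac{3486}{30053} + \frac{\sqrt{154}}{30053}$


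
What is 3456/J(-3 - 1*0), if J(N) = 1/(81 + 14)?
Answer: 328320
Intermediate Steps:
J(N) = 1/95
3456/J(-3 - 1*0) = 3456/(1/95) = 3456*95 = 328320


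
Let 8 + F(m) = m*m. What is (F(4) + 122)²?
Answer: 16900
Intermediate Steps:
F(m) = -8 + m² (F(m) = -8 + m*m = -8 + m²)
(F(4) + 122)² = ((-8 + 4²) + 122)² = ((-8 + 16) + 122)² = (8 + 122)² = 130² = 16900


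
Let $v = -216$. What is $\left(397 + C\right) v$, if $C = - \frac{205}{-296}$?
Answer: $- \frac{3178359}{37} \approx -85902.0$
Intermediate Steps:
$C = \frac{205}{296}$ ($C = \left(-205\right) \left(- \frac{1}{296}\right) = \frac{205}{296} \approx 0.69257$)
$\left(397 + C\right) v = \left(397 + \frac{205}{296}\right) \left(-216\right) = \frac{117717}{296} \left(-216\right) = - \frac{3178359}{37}$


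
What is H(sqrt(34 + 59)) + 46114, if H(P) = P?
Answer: 46114 + sqrt(93) ≈ 46124.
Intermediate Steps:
H(sqrt(34 + 59)) + 46114 = sqrt(34 + 59) + 46114 = sqrt(93) + 46114 = 46114 + sqrt(93)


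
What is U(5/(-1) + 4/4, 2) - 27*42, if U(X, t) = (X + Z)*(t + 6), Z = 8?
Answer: -1102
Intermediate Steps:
U(X, t) = (6 + t)*(8 + X) (U(X, t) = (X + 8)*(t + 6) = (8 + X)*(6 + t) = (6 + t)*(8 + X))
U(5/(-1) + 4/4, 2) - 27*42 = (48 + 6*(5/(-1) + 4/4) + 8*2 + (5/(-1) + 4/4)*2) - 27*42 = (48 + 6*(5*(-1) + 4*(¼)) + 16 + (5*(-1) + 4*(¼))*2) - 1134 = (48 + 6*(-5 + 1) + 16 + (-5 + 1)*2) - 1134 = (48 + 6*(-4) + 16 - 4*2) - 1134 = (48 - 24 + 16 - 8) - 1134 = 32 - 1134 = -1102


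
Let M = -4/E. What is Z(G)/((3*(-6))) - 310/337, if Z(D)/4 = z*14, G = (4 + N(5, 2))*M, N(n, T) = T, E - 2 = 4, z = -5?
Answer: 44390/3033 ≈ 14.636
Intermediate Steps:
E = 6 (E = 2 + 4 = 6)
M = -⅔ (M = -4/6 = -4*⅙ = -⅔ ≈ -0.66667)
G = -4 (G = (4 + 2)*(-⅔) = 6*(-⅔) = -4)
Z(D) = -280 (Z(D) = 4*(-5*14) = 4*(-70) = -280)
Z(G)/((3*(-6))) - 310/337 = -280/(3*(-6)) - 310/337 = -280/(-18) - 310*1/337 = -280*(-1/18) - 310/337 = 140/9 - 310/337 = 44390/3033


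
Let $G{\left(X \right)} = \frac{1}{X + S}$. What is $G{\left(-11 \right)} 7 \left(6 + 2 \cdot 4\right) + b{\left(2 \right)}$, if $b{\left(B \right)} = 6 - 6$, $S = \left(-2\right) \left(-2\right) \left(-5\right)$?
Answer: $- \frac{98}{31} \approx -3.1613$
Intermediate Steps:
$S = -20$ ($S = 4 \left(-5\right) = -20$)
$b{\left(B \right)} = 0$ ($b{\left(B \right)} = 6 - 6 = 0$)
$G{\left(X \right)} = \frac{1}{-20 + X}$ ($G{\left(X \right)} = \frac{1}{X - 20} = \frac{1}{-20 + X}$)
$G{\left(-11 \right)} 7 \left(6 + 2 \cdot 4\right) + b{\left(2 \right)} = \frac{7 \left(6 + 2 \cdot 4\right)}{-20 - 11} + 0 = \frac{7 \left(6 + 8\right)}{-31} + 0 = - \frac{7 \cdot 14}{31} + 0 = \left(- \frac{1}{31}\right) 98 + 0 = - \frac{98}{31} + 0 = - \frac{98}{31}$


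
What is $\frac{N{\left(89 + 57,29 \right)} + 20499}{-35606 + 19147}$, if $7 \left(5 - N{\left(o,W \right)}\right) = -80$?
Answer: $- \frac{143608}{115213} \approx -1.2465$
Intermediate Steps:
$N{\left(o,W \right)} = \frac{115}{7}$ ($N{\left(o,W \right)} = 5 - - \frac{80}{7} = 5 + \frac{80}{7} = \frac{115}{7}$)
$\frac{N{\left(89 + 57,29 \right)} + 20499}{-35606 + 19147} = \frac{\frac{115}{7} + 20499}{-35606 + 19147} = \frac{143608}{7 \left(-16459\right)} = \frac{143608}{7} \left(- \frac{1}{16459}\right) = - \frac{143608}{115213}$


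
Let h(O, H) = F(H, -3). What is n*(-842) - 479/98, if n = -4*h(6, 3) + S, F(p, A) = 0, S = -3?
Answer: 247069/98 ≈ 2521.1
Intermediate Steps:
h(O, H) = 0
n = -3 (n = -4*0 - 3 = 0 - 3 = -3)
n*(-842) - 479/98 = -3*(-842) - 479/98 = 2526 - 479*1/98 = 2526 - 479/98 = 247069/98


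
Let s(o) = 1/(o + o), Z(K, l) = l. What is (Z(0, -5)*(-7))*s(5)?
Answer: 7/2 ≈ 3.5000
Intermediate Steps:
s(o) = 1/(2*o)
(Z(0, -5)*(-7))*s(5) = (-5*(-7))*((1/2)/5) = 35*((1/2)*(1/5)) = 35*(1/10) = 7/2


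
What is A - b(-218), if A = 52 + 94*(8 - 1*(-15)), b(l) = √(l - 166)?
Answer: 2214 - 8*I*√6 ≈ 2214.0 - 19.596*I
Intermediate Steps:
b(l) = √(-166 + l)
A = 2214 (A = 52 + 94*(8 + 15) = 52 + 94*23 = 52 + 2162 = 2214)
A - b(-218) = 2214 - √(-166 - 218) = 2214 - √(-384) = 2214 - 8*I*√6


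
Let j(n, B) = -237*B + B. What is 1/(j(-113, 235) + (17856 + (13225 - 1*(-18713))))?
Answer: -1/5666 ≈ -0.00017649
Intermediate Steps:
j(n, B) = -236*B
1/(j(-113, 235) + (17856 + (13225 - 1*(-18713)))) = 1/(-236*235 + (17856 + (13225 - 1*(-18713)))) = 1/(-55460 + (17856 + (13225 + 18713))) = 1/(-55460 + (17856 + 31938)) = 1/(-55460 + 49794) = 1/(-5666) = -1/5666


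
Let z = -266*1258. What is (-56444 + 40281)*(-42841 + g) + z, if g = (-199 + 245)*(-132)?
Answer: 790246191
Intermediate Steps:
g = -6072 (g = 46*(-132) = -6072)
z = -334628
(-56444 + 40281)*(-42841 + g) + z = (-56444 + 40281)*(-42841 - 6072) - 334628 = -16163*(-48913) - 334628 = 790580819 - 334628 = 790246191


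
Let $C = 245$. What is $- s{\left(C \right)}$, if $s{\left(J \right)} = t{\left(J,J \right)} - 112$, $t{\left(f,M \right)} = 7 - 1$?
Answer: $106$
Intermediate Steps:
$t{\left(f,M \right)} = 6$ ($t{\left(f,M \right)} = 7 - 1 = 6$)
$s{\left(J \right)} = -106$ ($s{\left(J \right)} = 6 - 112 = -106$)
$- s{\left(C \right)} = \left(-1\right) \left(-106\right) = 106$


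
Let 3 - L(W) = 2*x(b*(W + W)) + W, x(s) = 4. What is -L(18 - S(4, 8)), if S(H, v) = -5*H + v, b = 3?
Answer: 35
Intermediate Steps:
S(H, v) = v - 5*H
L(W) = -5 - W (L(W) = 3 - (2*4 + W) = 3 - (8 + W) = 3 + (-8 - W) = -5 - W)
-L(18 - S(4, 8)) = -(-5 - (18 - (8 - 5*4))) = -(-5 - (18 - (8 - 20))) = -(-5 - (18 - 1*(-12))) = -(-5 - (18 + 12)) = -(-5 - 1*30) = -(-5 - 30) = -1*(-35) = 35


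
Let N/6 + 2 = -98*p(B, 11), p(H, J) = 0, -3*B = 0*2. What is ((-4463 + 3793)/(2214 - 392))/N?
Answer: 335/10932 ≈ 0.030644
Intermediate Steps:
B = 0 (B = -0*2 = -⅓*0 = 0)
N = -12 (N = -12 + 6*(-98*0) = -12 + 6*0 = -12 + 0 = -12)
((-4463 + 3793)/(2214 - 392))/N = ((-4463 + 3793)/(2214 - 392))/(-12) = -670/1822*(-1/12) = -670*1/1822*(-1/12) = -335/911*(-1/12) = 335/10932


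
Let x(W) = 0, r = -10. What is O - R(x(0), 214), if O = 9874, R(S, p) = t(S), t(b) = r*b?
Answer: 9874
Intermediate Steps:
t(b) = -10*b
R(S, p) = -10*S
O - R(x(0), 214) = 9874 - (-10)*0 = 9874 - 1*0 = 9874 + 0 = 9874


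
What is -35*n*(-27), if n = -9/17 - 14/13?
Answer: -335475/221 ≈ -1518.0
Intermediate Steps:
n = -355/221 (n = -9*1/17 - 14*1/13 = -9/17 - 14/13 = -355/221 ≈ -1.6063)
-35*n*(-27) = -35*(-355/221)*(-27) = (12425/221)*(-27) = -335475/221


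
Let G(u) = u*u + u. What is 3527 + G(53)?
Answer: 6389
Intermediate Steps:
G(u) = u + u² (G(u) = u² + u = u + u²)
3527 + G(53) = 3527 + 53*(1 + 53) = 3527 + 53*54 = 3527 + 2862 = 6389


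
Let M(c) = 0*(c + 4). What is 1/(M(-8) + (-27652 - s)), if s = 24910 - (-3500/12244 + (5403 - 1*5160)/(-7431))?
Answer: -7582097/398532597830 ≈ -1.9025e-5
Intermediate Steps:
M(c) = 0 (M(c) = 0*(4 + c) = 0)
s = 188872451586/7582097 (s = 24910 - (-3500*1/12244 + (5403 - 5160)*(-1/7431)) = 24910 - (-875/3061 + 243*(-1/7431)) = 24910 - (-875/3061 - 81/2477) = 24910 - 1*(-2415316/7582097) = 24910 + 2415316/7582097 = 188872451586/7582097 ≈ 24910.)
1/(M(-8) + (-27652 - s)) = 1/(0 + (-27652 - 1*188872451586/7582097)) = 1/(0 + (-27652 - 188872451586/7582097)) = 1/(0 - 398532597830/7582097) = 1/(-398532597830/7582097) = -7582097/398532597830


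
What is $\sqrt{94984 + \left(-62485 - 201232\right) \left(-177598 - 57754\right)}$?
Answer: $8 \sqrt{969787787} \approx 2.4913 \cdot 10^{5}$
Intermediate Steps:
$\sqrt{94984 + \left(-62485 - 201232\right) \left(-177598 - 57754\right)} = \sqrt{94984 - -62066323384} = \sqrt{94984 + 62066323384} = \sqrt{62066418368} = 8 \sqrt{969787787}$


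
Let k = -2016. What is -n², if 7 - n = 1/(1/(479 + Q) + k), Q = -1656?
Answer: -275925586776064/5630336445889 ≈ -49.007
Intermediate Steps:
n = 16611008/2372833 (n = 7 - 1/(1/(479 - 1656) - 2016) = 7 - 1/(1/(-1177) - 2016) = 7 - 1/(-1/1177 - 2016) = 7 - 1/(-2372833/1177) = 7 - 1*(-1177/2372833) = 7 + 1177/2372833 = 16611008/2372833 ≈ 7.0005)
-n² = -(16611008/2372833)² = -1*275925586776064/5630336445889 = -275925586776064/5630336445889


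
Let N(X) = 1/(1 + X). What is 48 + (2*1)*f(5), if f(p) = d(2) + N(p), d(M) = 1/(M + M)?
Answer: 293/6 ≈ 48.833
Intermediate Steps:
d(M) = 1/(2*M)
f(p) = 1/4 + 1/(1 + p) (f(p) = (1/2)/2 + 1/(1 + p) = (1/2)*(1/2) + 1/(1 + p) = 1/4 + 1/(1 + p))
48 + (2*1)*f(5) = 48 + (2*1)*((5 + 5)/(4*(1 + 5))) = 48 + 2*((1/4)*10/6) = 48 + 2*((1/4)*(1/6)*10) = 48 + 2*(5/12) = 48 + 5/6 = 293/6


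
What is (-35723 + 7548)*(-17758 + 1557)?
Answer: 456463175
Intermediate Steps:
(-35723 + 7548)*(-17758 + 1557) = -28175*(-16201) = 456463175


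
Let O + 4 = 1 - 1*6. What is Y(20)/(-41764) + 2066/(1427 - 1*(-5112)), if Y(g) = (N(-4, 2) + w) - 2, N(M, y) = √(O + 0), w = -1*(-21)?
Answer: 86160183/273094796 - 3*I/41764 ≈ 0.3155 - 7.1832e-5*I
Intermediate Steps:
w = 21
O = -9 (O = -4 + (1 - 1*6) = -4 + (1 - 6) = -4 - 5 = -9)
N(M, y) = 3*I (N(M, y) = √(-9 + 0) = √(-9) = 3*I)
Y(g) = 19 + 3*I (Y(g) = (3*I + 21) - 2 = (21 + 3*I) - 2 = 19 + 3*I)
Y(20)/(-41764) + 2066/(1427 - 1*(-5112)) = (19 + 3*I)/(-41764) + 2066/(1427 - 1*(-5112)) = (19 + 3*I)*(-1/41764) + 2066/(1427 + 5112) = (-19/41764 - 3*I/41764) + 2066/6539 = 86160183/273094796 - 3*I/41764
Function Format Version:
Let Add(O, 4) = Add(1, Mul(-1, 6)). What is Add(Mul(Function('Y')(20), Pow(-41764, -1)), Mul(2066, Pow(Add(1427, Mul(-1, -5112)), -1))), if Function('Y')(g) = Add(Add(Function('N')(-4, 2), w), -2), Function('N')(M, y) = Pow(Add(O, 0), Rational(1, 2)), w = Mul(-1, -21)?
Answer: Add(Rational(86160183, 273094796), Mul(Rational(-3, 41764), I)) ≈ Add(0.31550, Mul(-7.1832e-5, I))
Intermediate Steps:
w = 21
O = -9 (O = Add(-4, Add(1, Mul(-1, 6))) = Add(-4, Add(1, -6)) = Add(-4, -5) = -9)
Function('N')(M, y) = Mul(3, I) (Function('N')(M, y) = Pow(Add(-9, 0), Rational(1, 2)) = Pow(-9, Rational(1, 2)) = Mul(3, I))
Function('Y')(g) = Add(19, Mul(3, I)) (Function('Y')(g) = Add(Add(Mul(3, I), 21), -2) = Add(Add(21, Mul(3, I)), -2) = Add(19, Mul(3, I)))
Add(Mul(Function('Y')(20), Pow(-41764, -1)), Mul(2066, Pow(Add(1427, Mul(-1, -5112)), -1))) = Add(Mul(Add(19, Mul(3, I)), Pow(-41764, -1)), Mul(2066, Pow(Add(1427, Mul(-1, -5112)), -1))) = Add(Mul(Add(19, Mul(3, I)), Rational(-1, 41764)), Mul(2066, Pow(Add(1427, 5112), -1))) = Add(Add(Rational(-19, 41764), Mul(Rational(-3, 41764), I)), Mul(2066, Pow(6539, -1))) = Add(Add(Rational(-19, 41764), Mul(Rational(-3, 41764), I)), Mul(2066, Rational(1, 6539))) = Add(Add(Rational(-19, 41764), Mul(Rational(-3, 41764), I)), Rational(2066, 6539)) = Add(Rational(86160183, 273094796), Mul(Rational(-3, 41764), I))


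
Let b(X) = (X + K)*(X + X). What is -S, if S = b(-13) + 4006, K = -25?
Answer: -4994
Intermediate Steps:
b(X) = 2*X*(-25 + X) (b(X) = (X - 25)*(X + X) = (-25 + X)*(2*X) = 2*X*(-25 + X))
S = 4994 (S = 2*(-13)*(-25 - 13) + 4006 = 2*(-13)*(-38) + 4006 = 988 + 4006 = 4994)
-S = -1*4994 = -4994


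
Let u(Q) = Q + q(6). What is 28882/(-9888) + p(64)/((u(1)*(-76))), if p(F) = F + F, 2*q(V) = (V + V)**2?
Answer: -20187875/6857328 ≈ -2.9440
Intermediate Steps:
q(V) = 2*V**2 (q(V) = (V + V)**2/2 = (2*V)**2/2 = (4*V**2)/2 = 2*V**2)
p(F) = 2*F
u(Q) = 72 + Q (u(Q) = Q + 2*6**2 = Q + 2*36 = Q + 72 = 72 + Q)
28882/(-9888) + p(64)/((u(1)*(-76))) = 28882/(-9888) + (2*64)/(((72 + 1)*(-76))) = 28882*(-1/9888) + 128/((73*(-76))) = -14441/4944 + 128/(-5548) = -14441/4944 + 128*(-1/5548) = -14441/4944 - 32/1387 = -20187875/6857328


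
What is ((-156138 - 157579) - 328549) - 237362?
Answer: -879628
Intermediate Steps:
((-156138 - 157579) - 328549) - 237362 = (-313717 - 328549) - 237362 = -642266 - 237362 = -879628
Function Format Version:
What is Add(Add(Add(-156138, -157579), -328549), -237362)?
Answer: -879628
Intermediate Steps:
Add(Add(Add(-156138, -157579), -328549), -237362) = Add(Add(-313717, -328549), -237362) = Add(-642266, -237362) = -879628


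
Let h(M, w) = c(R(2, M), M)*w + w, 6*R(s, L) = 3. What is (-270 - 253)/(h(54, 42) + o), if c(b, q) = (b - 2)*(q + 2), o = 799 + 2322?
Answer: 523/365 ≈ 1.4329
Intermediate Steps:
o = 3121
R(s, L) = ½ (R(s, L) = (⅙)*3 = ½)
c(b, q) = (-2 + b)*(2 + q)
h(M, w) = w + w*(-3 - 3*M/2) (h(M, w) = (-4 - 2*M + 2*(½) + M/2)*w + w = (-4 - 2*M + 1 + M/2)*w + w = (-3 - 3*M/2)*w + w = w*(-3 - 3*M/2) + w = w + w*(-3 - 3*M/2))
(-270 - 253)/(h(54, 42) + o) = (-270 - 253)/(-½*42*(4 + 3*54) + 3121) = -523/(-½*42*(4 + 162) + 3121) = -523/(-½*42*166 + 3121) = -523/(-3486 + 3121) = -523/(-365) = -523*(-1/365) = 523/365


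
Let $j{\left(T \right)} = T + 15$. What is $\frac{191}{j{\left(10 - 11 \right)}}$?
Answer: $\frac{191}{14} \approx 13.643$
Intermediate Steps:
$j{\left(T \right)} = 15 + T$
$\frac{191}{j{\left(10 - 11 \right)}} = \frac{191}{15 + \left(10 - 11\right)} = \frac{191}{15 - 1} = \frac{191}{14}$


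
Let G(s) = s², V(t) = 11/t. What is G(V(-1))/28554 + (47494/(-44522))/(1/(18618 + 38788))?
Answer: -38925389238647/635640594 ≈ -61238.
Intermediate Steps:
G(V(-1))/28554 + (47494/(-44522))/(1/(18618 + 38788)) = (11/(-1))²/28554 + (47494/(-44522))/(1/(18618 + 38788)) = (11*(-1))²*(1/28554) + (47494*(-1/44522))/(1/57406) = (-11)²*(1/28554) - 23747/(22261*1/57406) = 121*(1/28554) - 23747/22261*57406 = 121/28554 - 1363220282/22261 = -38925389238647/635640594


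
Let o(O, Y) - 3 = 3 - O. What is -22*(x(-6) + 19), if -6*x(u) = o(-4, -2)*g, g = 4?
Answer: -814/3 ≈ -271.33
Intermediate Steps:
o(O, Y) = 6 - O (o(O, Y) = 3 + (3 - O) = 6 - O)
x(u) = -20/3 (x(u) = -(6 - 1*(-4))*4/6 = -(6 + 4)*4/6 = -5*4/3 = -⅙*40 = -20/3)
-22*(x(-6) + 19) = -22*(-20/3 + 19) = -22*37/3 = -814/3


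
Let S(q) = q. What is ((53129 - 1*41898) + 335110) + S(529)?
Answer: 346870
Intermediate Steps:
((53129 - 1*41898) + 335110) + S(529) = ((53129 - 1*41898) + 335110) + 529 = ((53129 - 41898) + 335110) + 529 = (11231 + 335110) + 529 = 346341 + 529 = 346870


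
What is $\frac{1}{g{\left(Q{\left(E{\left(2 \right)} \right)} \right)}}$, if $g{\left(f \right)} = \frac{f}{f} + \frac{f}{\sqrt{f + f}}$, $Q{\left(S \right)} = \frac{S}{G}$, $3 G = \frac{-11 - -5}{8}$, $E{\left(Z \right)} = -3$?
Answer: $- \frac{1}{5} + \frac{\sqrt{6}}{5} \approx 0.2899$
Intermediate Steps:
$G = - \frac{1}{4}$ ($G = \frac{\left(-11 - -5\right) \frac{1}{8}}{3} = \frac{\left(-11 + 5\right) \frac{1}{8}}{3} = \frac{\left(-6\right) \frac{1}{8}}{3} = \frac{1}{3} \left(- \frac{3}{4}\right) = - \frac{1}{4} \approx -0.25$)
$Q{\left(S \right)} = - 4 S$ ($Q{\left(S \right)} = \frac{S}{- \frac{1}{4}} = S \left(-4\right) = - 4 S$)
$g{\left(f \right)} = 1 + \frac{\sqrt{2} \sqrt{f}}{2}$ ($g{\left(f \right)} = 1 + \frac{f}{\sqrt{2 f}} = 1 + \frac{f}{\sqrt{2} \sqrt{f}} = 1 + f \frac{\sqrt{2}}{2 \sqrt{f}} = 1 + \frac{\sqrt{2} \sqrt{f}}{2}$)
$\frac{1}{g{\left(Q{\left(E{\left(2 \right)} \right)} \right)}} = \frac{1}{1 + \frac{\sqrt{2} \sqrt{\left(-4\right) \left(-3\right)}}{2}} = \frac{1}{1 + \frac{\sqrt{2} \sqrt{12}}{2}} = \frac{1}{1 + \frac{\sqrt{2} \cdot 2 \sqrt{3}}{2}} = \frac{1}{1 + \sqrt{6}}$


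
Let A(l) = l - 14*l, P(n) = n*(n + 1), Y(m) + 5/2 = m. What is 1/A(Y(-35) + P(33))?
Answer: -2/28197 ≈ -7.0930e-5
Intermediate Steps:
Y(m) = -5/2 + m
P(n) = n*(1 + n)
A(l) = -13*l
1/A(Y(-35) + P(33)) = 1/(-13*((-5/2 - 35) + 33*(1 + 33))) = 1/(-13*(-75/2 + 33*34)) = 1/(-13*(-75/2 + 1122)) = 1/(-13*2169/2) = 1/(-28197/2) = -2/28197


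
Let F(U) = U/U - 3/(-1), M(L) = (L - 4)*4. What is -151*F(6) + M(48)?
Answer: -428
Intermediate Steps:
M(L) = -16 + 4*L (M(L) = (-4 + L)*4 = -16 + 4*L)
F(U) = 4 (F(U) = 1 - 3*(-1) = 1 + 3 = 4)
-151*F(6) + M(48) = -151*4 + (-16 + 4*48) = -604 + (-16 + 192) = -604 + 176 = -428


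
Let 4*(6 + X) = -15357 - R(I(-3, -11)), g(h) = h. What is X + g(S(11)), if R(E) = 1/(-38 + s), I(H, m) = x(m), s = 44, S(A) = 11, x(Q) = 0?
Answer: -92023/24 ≈ -3834.3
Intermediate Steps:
I(H, m) = 0
R(E) = ⅙ (R(E) = 1/(-38 + 44) = 1/6 = ⅙)
X = -92287/24 (X = -6 + (-15357 - 1*⅙)/4 = -6 + (-15357 - ⅙)/4 = -6 + (¼)*(-92143/6) = -6 - 92143/24 = -92287/24 ≈ -3845.3)
X + g(S(11)) = -92287/24 + 11 = -92023/24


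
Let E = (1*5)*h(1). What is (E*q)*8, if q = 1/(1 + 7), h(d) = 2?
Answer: 10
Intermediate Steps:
q = ⅛ (q = 1/8 = ⅛ ≈ 0.12500)
E = 10 (E = (1*5)*2 = 5*2 = 10)
(E*q)*8 = (10*(⅛))*8 = (5/4)*8 = 10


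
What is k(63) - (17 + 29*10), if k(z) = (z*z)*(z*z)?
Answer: 15752654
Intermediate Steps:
k(z) = z**4 (k(z) = z**2*z**2 = z**4)
k(63) - (17 + 29*10) = 63**4 - (17 + 29*10) = 15752961 - (17 + 290) = 15752961 - 1*307 = 15752961 - 307 = 15752654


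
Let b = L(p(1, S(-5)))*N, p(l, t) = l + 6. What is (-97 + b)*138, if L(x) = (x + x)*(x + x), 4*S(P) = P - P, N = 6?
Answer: 148902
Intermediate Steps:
S(P) = 0 (S(P) = (P - P)/4 = (1/4)*0 = 0)
p(l, t) = 6 + l
L(x) = 4*x**2 (L(x) = (2*x)*(2*x) = 4*x**2)
b = 1176 (b = (4*(6 + 1)**2)*6 = (4*7**2)*6 = (4*49)*6 = 196*6 = 1176)
(-97 + b)*138 = (-97 + 1176)*138 = 1079*138 = 148902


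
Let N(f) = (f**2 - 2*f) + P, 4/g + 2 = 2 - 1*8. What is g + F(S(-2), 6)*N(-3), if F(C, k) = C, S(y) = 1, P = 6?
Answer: 41/2 ≈ 20.500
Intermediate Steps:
g = -1/2 (g = 4/(-2 + (2 - 1*8)) = 4/(-2 + (2 - 8)) = 4/(-2 - 6) = 4/(-8) = 4*(-1/8) = -1/2 ≈ -0.50000)
N(f) = 6 + f**2 - 2*f (N(f) = (f**2 - 2*f) + 6 = 6 + f**2 - 2*f)
g + F(S(-2), 6)*N(-3) = -1/2 + 1*(6 + (-3)**2 - 2*(-3)) = -1/2 + 1*(6 + 9 + 6) = -1/2 + 1*21 = -1/2 + 21 = 41/2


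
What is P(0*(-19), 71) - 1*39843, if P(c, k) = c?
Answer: -39843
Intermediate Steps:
P(0*(-19), 71) - 1*39843 = 0*(-19) - 1*39843 = 0 - 39843 = -39843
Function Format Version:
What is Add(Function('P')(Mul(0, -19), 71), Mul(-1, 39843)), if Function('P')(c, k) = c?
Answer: -39843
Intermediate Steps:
Add(Function('P')(Mul(0, -19), 71), Mul(-1, 39843)) = Add(Mul(0, -19), Mul(-1, 39843)) = Add(0, -39843) = -39843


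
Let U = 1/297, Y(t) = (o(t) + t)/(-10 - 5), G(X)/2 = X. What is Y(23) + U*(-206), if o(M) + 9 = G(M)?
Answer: -1394/297 ≈ -4.6936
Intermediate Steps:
G(X) = 2*X
o(M) = -9 + 2*M
Y(t) = 3/5 - t/5 (Y(t) = ((-9 + 2*t) + t)/(-10 - 5) = (-9 + 3*t)/(-15) = (-9 + 3*t)*(-1/15) = 3/5 - t/5)
U = 1/297 ≈ 0.0033670
Y(23) + U*(-206) = (3/5 - 1/5*23) + (1/297)*(-206) = (3/5 - 23/5) - 206/297 = -4 - 206/297 = -1394/297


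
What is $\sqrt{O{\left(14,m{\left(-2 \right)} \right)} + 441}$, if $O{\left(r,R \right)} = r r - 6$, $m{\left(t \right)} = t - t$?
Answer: $\sqrt{631} \approx 25.12$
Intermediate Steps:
$m{\left(t \right)} = 0$
$O{\left(r,R \right)} = -6 + r^{2}$ ($O{\left(r,R \right)} = r^{2} - 6 = -6 + r^{2}$)
$\sqrt{O{\left(14,m{\left(-2 \right)} \right)} + 441} = \sqrt{\left(-6 + 14^{2}\right) + 441} = \sqrt{\left(-6 + 196\right) + 441} = \sqrt{190 + 441} = \sqrt{631}$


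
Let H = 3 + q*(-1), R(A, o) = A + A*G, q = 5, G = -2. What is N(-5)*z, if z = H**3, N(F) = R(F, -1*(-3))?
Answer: -40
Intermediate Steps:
R(A, o) = -A (R(A, o) = A + A*(-2) = A - 2*A = -A)
N(F) = -F
H = -2 (H = 3 + 5*(-1) = 3 - 5 = -2)
z = -8 (z = (-2)**3 = -8)
N(-5)*z = -1*(-5)*(-8) = 5*(-8) = -40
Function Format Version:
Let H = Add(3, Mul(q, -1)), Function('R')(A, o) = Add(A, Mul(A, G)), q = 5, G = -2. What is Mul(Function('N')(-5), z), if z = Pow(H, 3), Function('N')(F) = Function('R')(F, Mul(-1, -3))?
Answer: -40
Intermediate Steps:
Function('R')(A, o) = Mul(-1, A) (Function('R')(A, o) = Add(A, Mul(A, -2)) = Add(A, Mul(-2, A)) = Mul(-1, A))
Function('N')(F) = Mul(-1, F)
H = -2 (H = Add(3, Mul(5, -1)) = Add(3, -5) = -2)
z = -8 (z = Pow(-2, 3) = -8)
Mul(Function('N')(-5), z) = Mul(Mul(-1, -5), -8) = Mul(5, -8) = -40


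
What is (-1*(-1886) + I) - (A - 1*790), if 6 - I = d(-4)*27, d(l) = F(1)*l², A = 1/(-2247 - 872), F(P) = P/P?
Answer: 7017751/3119 ≈ 2250.0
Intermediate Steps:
F(P) = 1
A = -1/3119 (A = 1/(-3119) = -1/3119 ≈ -0.00032062)
d(l) = l² (d(l) = 1*l² = l²)
I = -426 (I = 6 - (-4)²*27 = 6 - 16*27 = 6 - 1*432 = 6 - 432 = -426)
(-1*(-1886) + I) - (A - 1*790) = (-1*(-1886) - 426) - (-1/3119 - 1*790) = (1886 - 426) - (-1/3119 - 790) = 1460 - 1*(-2464011/3119) = 1460 + 2464011/3119 = 7017751/3119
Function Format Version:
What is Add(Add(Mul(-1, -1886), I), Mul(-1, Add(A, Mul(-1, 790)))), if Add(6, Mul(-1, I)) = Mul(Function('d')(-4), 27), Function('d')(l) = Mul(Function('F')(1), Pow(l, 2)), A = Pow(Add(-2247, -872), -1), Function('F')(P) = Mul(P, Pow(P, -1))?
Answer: Rational(7017751, 3119) ≈ 2250.0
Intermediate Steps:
Function('F')(P) = 1
A = Rational(-1, 3119) (A = Pow(-3119, -1) = Rational(-1, 3119) ≈ -0.00032062)
Function('d')(l) = Pow(l, 2) (Function('d')(l) = Mul(1, Pow(l, 2)) = Pow(l, 2))
I = -426 (I = Add(6, Mul(-1, Mul(Pow(-4, 2), 27))) = Add(6, Mul(-1, Mul(16, 27))) = Add(6, Mul(-1, 432)) = Add(6, -432) = -426)
Add(Add(Mul(-1, -1886), I), Mul(-1, Add(A, Mul(-1, 790)))) = Add(Add(Mul(-1, -1886), -426), Mul(-1, Add(Rational(-1, 3119), Mul(-1, 790)))) = Add(Add(1886, -426), Mul(-1, Add(Rational(-1, 3119), -790))) = Add(1460, Mul(-1, Rational(-2464011, 3119))) = Add(1460, Rational(2464011, 3119)) = Rational(7017751, 3119)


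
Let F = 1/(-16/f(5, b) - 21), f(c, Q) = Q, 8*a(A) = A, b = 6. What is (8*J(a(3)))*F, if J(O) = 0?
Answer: 0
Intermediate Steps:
a(A) = A/8
F = -3/71 (F = 1/(-16/6 - 21) = 1/(-16*⅙ - 21) = 1/(-8/3 - 21) = 1/(-71/3) = -3/71 ≈ -0.042253)
(8*J(a(3)))*F = (8*0)*(-3/71) = 0*(-3/71) = 0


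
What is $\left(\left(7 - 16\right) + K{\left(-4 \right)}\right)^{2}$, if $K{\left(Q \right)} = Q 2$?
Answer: $289$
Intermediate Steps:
$K{\left(Q \right)} = 2 Q$
$\left(\left(7 - 16\right) + K{\left(-4 \right)}\right)^{2} = \left(\left(7 - 16\right) + 2 \left(-4\right)\right)^{2} = \left(-9 - 8\right)^{2} = \left(-17\right)^{2} = 289$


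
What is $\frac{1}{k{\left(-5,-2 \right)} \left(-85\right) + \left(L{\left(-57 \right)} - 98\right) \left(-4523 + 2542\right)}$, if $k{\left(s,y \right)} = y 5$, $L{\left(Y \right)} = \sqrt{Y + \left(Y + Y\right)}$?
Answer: $\frac{64996}{12897128625} + \frac{1981 i \sqrt{19}}{12897128625} \approx 5.0396 \cdot 10^{-6} + 6.6953 \cdot 10^{-7} i$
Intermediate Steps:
$L{\left(Y \right)} = \sqrt{3} \sqrt{Y}$ ($L{\left(Y \right)} = \sqrt{Y + 2 Y} = \sqrt{3 Y} = \sqrt{3} \sqrt{Y}$)
$k{\left(s,y \right)} = 5 y$
$\frac{1}{k{\left(-5,-2 \right)} \left(-85\right) + \left(L{\left(-57 \right)} - 98\right) \left(-4523 + 2542\right)} = \frac{1}{5 \left(-2\right) \left(-85\right) + \left(\sqrt{3} \sqrt{-57} - 98\right) \left(-4523 + 2542\right)} = \frac{1}{\left(-10\right) \left(-85\right) + \left(\sqrt{3} i \sqrt{57} - 98\right) \left(-1981\right)} = \frac{1}{850 + \left(3 i \sqrt{19} - 98\right) \left(-1981\right)} = \frac{1}{850 + \left(-98 + 3 i \sqrt{19}\right) \left(-1981\right)} = \frac{1}{850 + \left(194138 - 5943 i \sqrt{19}\right)} = \frac{1}{194988 - 5943 i \sqrt{19}}$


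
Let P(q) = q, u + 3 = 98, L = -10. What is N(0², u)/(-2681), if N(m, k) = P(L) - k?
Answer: 15/383 ≈ 0.039164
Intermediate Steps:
u = 95 (u = -3 + 98 = 95)
N(m, k) = -10 - k
N(0², u)/(-2681) = (-10 - 1*95)/(-2681) = (-10 - 95)*(-1/2681) = -105*(-1/2681) = 15/383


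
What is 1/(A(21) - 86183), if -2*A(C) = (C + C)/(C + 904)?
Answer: -925/79719296 ≈ -1.1603e-5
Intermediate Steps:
A(C) = -C/(904 + C) (A(C) = -(C + C)/(2*(C + 904)) = -2*C/(2*(904 + C)) = -C/(904 + C))
1/(A(21) - 86183) = 1/(-1*21/(904 + 21) - 86183) = 1/(-1*21/925 - 86183) = 1/(-1*21*1/925 - 86183) = 1/(-21/925 - 86183) = 1/(-79719296/925) = -925/79719296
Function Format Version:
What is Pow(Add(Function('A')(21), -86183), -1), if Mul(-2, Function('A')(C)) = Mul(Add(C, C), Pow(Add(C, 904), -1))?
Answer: Rational(-925, 79719296) ≈ -1.1603e-5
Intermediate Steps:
Function('A')(C) = Mul(-1, C, Pow(Add(904, C), -1)) (Function('A')(C) = Mul(Rational(-1, 2), Mul(Add(C, C), Pow(Add(C, 904), -1))) = Mul(Rational(-1, 2), Mul(Mul(2, C), Pow(Add(904, C), -1))) = Mul(Rational(-1, 2), Mul(2, C, Pow(Add(904, C), -1))) = Mul(-1, C, Pow(Add(904, C), -1)))
Pow(Add(Function('A')(21), -86183), -1) = Pow(Add(Mul(-1, 21, Pow(Add(904, 21), -1)), -86183), -1) = Pow(Add(Mul(-1, 21, Pow(925, -1)), -86183), -1) = Pow(Add(Mul(-1, 21, Rational(1, 925)), -86183), -1) = Pow(Add(Rational(-21, 925), -86183), -1) = Pow(Rational(-79719296, 925), -1) = Rational(-925, 79719296)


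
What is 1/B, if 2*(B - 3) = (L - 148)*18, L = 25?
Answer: -1/1104 ≈ -0.00090580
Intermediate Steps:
B = -1104 (B = 3 + ((25 - 148)*18)/2 = 3 + (-123*18)/2 = 3 + (½)*(-2214) = 3 - 1107 = -1104)
1/B = 1/(-1104) = -1/1104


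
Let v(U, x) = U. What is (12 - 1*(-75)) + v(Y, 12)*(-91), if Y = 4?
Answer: -277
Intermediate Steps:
(12 - 1*(-75)) + v(Y, 12)*(-91) = (12 - 1*(-75)) + 4*(-91) = (12 + 75) - 364 = 87 - 364 = -277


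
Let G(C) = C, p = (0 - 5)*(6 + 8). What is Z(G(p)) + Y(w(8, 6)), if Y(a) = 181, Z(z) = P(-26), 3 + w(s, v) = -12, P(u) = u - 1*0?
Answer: 155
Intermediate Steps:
P(u) = u (P(u) = u + 0 = u)
w(s, v) = -15 (w(s, v) = -3 - 12 = -15)
p = -70 (p = -5*14 = -70)
Z(z) = -26
Z(G(p)) + Y(w(8, 6)) = -26 + 181 = 155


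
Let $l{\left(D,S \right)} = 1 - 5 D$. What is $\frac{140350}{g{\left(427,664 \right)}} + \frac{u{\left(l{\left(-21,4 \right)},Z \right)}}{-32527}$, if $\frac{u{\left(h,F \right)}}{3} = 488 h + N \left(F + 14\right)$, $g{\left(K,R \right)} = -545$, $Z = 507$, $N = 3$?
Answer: $- \frac{930459047}{3545443} \approx -262.44$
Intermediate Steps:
$u{\left(h,F \right)} = 126 + 9 F + 1464 h$ ($u{\left(h,F \right)} = 3 \left(488 h + 3 \left(F + 14\right)\right) = 3 \left(488 h + 3 \left(14 + F\right)\right) = 3 \left(488 h + \left(42 + 3 F\right)\right) = 3 \left(42 + 3 F + 488 h\right) = 126 + 9 F + 1464 h$)
$\frac{140350}{g{\left(427,664 \right)}} + \frac{u{\left(l{\left(-21,4 \right)},Z \right)}}{-32527} = \frac{140350}{-545} + \frac{126 + 9 \cdot 507 + 1464 \left(1 - -105\right)}{-32527} = 140350 \left(- \frac{1}{545}\right) + \left(126 + 4563 + 1464 \left(1 + 105\right)\right) \left(- \frac{1}{32527}\right) = - \frac{28070}{109} + \left(126 + 4563 + 1464 \cdot 106\right) \left(- \frac{1}{32527}\right) = - \frac{28070}{109} + \left(126 + 4563 + 155184\right) \left(- \frac{1}{32527}\right) = - \frac{28070}{109} + 159873 \left(- \frac{1}{32527}\right) = - \frac{28070}{109} - \frac{159873}{32527} = - \frac{930459047}{3545443}$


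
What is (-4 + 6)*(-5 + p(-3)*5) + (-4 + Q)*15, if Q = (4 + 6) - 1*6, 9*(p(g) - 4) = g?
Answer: 80/3 ≈ 26.667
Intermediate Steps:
p(g) = 4 + g/9
Q = 4 (Q = 10 - 6 = 4)
(-4 + 6)*(-5 + p(-3)*5) + (-4 + Q)*15 = (-4 + 6)*(-5 + (4 + (1/9)*(-3))*5) + (-4 + 4)*15 = 2*(-5 + (4 - 1/3)*5) + 0*15 = 2*(-5 + (11/3)*5) + 0 = 2*(-5 + 55/3) + 0 = 2*(40/3) + 0 = 80/3 + 0 = 80/3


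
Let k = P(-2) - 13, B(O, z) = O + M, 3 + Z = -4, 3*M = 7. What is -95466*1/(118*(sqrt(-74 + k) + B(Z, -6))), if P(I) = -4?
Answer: 286398/8555 + 61371*I*sqrt(91)/8555 ≈ 33.477 + 68.433*I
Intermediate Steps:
M = 7/3 (M = (1/3)*7 = 7/3 ≈ 2.3333)
Z = -7 (Z = -3 - 4 = -7)
B(O, z) = 7/3 + O (B(O, z) = O + 7/3 = 7/3 + O)
k = -17 (k = -4 - 13 = -17)
-95466*1/(118*(sqrt(-74 + k) + B(Z, -6))) = -95466*1/(118*(sqrt(-74 - 17) + (7/3 - 7))) = -95466*1/(118*(sqrt(-91) - 14/3)) = -95466*1/(118*(I*sqrt(91) - 14/3)) = -95466*1/(118*(-14/3 + I*sqrt(91))) = -95466/(-1652/3 + 118*I*sqrt(91))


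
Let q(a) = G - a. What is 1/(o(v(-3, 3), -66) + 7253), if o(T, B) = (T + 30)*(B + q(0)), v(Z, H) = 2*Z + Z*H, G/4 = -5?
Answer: 1/5963 ≈ 0.00016770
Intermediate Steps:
G = -20 (G = 4*(-5) = -20)
v(Z, H) = 2*Z + H*Z
q(a) = -20 - a
o(T, B) = (-20 + B)*(30 + T) (o(T, B) = (T + 30)*(B + (-20 - 1*0)) = (30 + T)*(B + (-20 + 0)) = (30 + T)*(B - 20) = (30 + T)*(-20 + B) = (-20 + B)*(30 + T))
1/(o(v(-3, 3), -66) + 7253) = 1/((-600 - (-60)*(2 + 3) + 30*(-66) - (-198)*(2 + 3)) + 7253) = 1/((-600 - (-60)*5 - 1980 - (-198)*5) + 7253) = 1/((-600 - 20*(-15) - 1980 - 66*(-15)) + 7253) = 1/((-600 + 300 - 1980 + 990) + 7253) = 1/(-1290 + 7253) = 1/5963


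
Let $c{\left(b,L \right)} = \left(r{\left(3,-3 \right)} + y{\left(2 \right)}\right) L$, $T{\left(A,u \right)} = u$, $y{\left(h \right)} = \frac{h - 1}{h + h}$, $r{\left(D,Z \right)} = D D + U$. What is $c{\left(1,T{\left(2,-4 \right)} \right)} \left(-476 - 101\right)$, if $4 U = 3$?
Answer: $23080$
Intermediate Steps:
$U = \frac{3}{4}$ ($U = \frac{1}{4} \cdot 3 = \frac{3}{4} \approx 0.75$)
$r{\left(D,Z \right)} = \frac{3}{4} + D^{2}$ ($r{\left(D,Z \right)} = D D + \frac{3}{4} = D^{2} + \frac{3}{4} = \frac{3}{4} + D^{2}$)
$y{\left(h \right)} = \frac{-1 + h}{2 h}$
$c{\left(b,L \right)} = 10 L$ ($c{\left(b,L \right)} = \left(\left(\frac{3}{4} + 3^{2}\right) + \frac{-1 + 2}{2 \cdot 2}\right) L = \left(\left(\frac{3}{4} + 9\right) + \frac{1}{2} \cdot \frac{1}{2} \cdot 1\right) L = \left(\frac{39}{4} + \frac{1}{4}\right) L = 10 L$)
$c{\left(1,T{\left(2,-4 \right)} \right)} \left(-476 - 101\right) = 10 \left(-4\right) \left(-476 - 101\right) = \left(-40\right) \left(-577\right) = 23080$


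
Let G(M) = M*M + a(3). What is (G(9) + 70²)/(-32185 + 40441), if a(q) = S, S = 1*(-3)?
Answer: 2489/4128 ≈ 0.60296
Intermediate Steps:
S = -3
a(q) = -3
G(M) = -3 + M² (G(M) = M*M - 3 = M² - 3 = -3 + M²)
(G(9) + 70²)/(-32185 + 40441) = ((-3 + 9²) + 70²)/(-32185 + 40441) = ((-3 + 81) + 4900)/8256 = (78 + 4900)*(1/8256) = 4978*(1/8256) = 2489/4128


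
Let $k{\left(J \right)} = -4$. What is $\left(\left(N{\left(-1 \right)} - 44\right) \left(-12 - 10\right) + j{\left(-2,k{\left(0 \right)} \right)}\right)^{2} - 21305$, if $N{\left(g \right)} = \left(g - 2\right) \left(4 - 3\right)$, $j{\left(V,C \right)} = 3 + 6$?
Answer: $1066544$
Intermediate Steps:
$j{\left(V,C \right)} = 9$
$N{\left(g \right)} = -2 + g$ ($N{\left(g \right)} = \left(-2 + g\right) 1 = -2 + g$)
$\left(\left(N{\left(-1 \right)} - 44\right) \left(-12 - 10\right) + j{\left(-2,k{\left(0 \right)} \right)}\right)^{2} - 21305 = \left(\left(\left(-2 - 1\right) - 44\right) \left(-12 - 10\right) + 9\right)^{2} - 21305 = \left(\left(-3 - 44\right) \left(-22\right) + 9\right)^{2} - 21305 = \left(\left(-47\right) \left(-22\right) + 9\right)^{2} - 21305 = \left(1034 + 9\right)^{2} - 21305 = 1043^{2} - 21305 = 1087849 - 21305 = 1066544$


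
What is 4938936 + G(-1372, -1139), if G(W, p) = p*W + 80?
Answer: 6501724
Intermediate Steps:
G(W, p) = 80 + W*p (G(W, p) = W*p + 80 = 80 + W*p)
4938936 + G(-1372, -1139) = 4938936 + (80 - 1372*(-1139)) = 4938936 + (80 + 1562708) = 4938936 + 1562788 = 6501724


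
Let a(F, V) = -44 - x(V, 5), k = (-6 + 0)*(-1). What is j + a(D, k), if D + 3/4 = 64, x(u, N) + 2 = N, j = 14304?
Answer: 14257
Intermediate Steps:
x(u, N) = -2 + N
k = 6 (k = -6*(-1) = 6)
D = 253/4 (D = -3/4 + 64 = 253/4 ≈ 63.250)
a(F, V) = -47 (a(F, V) = -44 - (-2 + 5) = -44 - 1*3 = -44 - 3 = -47)
j + a(D, k) = 14304 - 47 = 14257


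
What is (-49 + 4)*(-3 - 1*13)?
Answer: 720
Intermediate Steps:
(-49 + 4)*(-3 - 1*13) = -45*(-3 - 13) = -45*(-16) = 720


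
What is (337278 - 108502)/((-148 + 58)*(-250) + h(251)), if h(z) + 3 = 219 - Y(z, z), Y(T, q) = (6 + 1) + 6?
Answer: 228776/22703 ≈ 10.077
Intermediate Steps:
Y(T, q) = 13 (Y(T, q) = 7 + 6 = 13)
h(z) = 203 (h(z) = -3 + (219 - 1*13) = -3 + (219 - 13) = -3 + 206 = 203)
(337278 - 108502)/((-148 + 58)*(-250) + h(251)) = (337278 - 108502)/((-148 + 58)*(-250) + 203) = 228776/(-90*(-250) + 203) = 228776/(22500 + 203) = 228776/22703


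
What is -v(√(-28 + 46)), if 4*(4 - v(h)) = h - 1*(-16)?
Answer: 3*√2/4 ≈ 1.0607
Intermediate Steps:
v(h) = -h/4 (v(h) = 4 - (h - 1*(-16))/4 = 4 - (h + 16)/4 = 4 - (16 + h)/4 = 4 + (-4 - h/4) = -h/4)
-v(√(-28 + 46)) = -(-1)*√(-28 + 46)/4 = -(-1)*√18/4 = -(-1)*3*√2/4 = -(-3)*√2/4 = 3*√2/4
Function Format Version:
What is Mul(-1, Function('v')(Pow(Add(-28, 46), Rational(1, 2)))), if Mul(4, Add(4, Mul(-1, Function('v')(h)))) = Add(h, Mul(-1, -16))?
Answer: Mul(Rational(3, 4), Pow(2, Rational(1, 2))) ≈ 1.0607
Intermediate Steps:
Function('v')(h) = Mul(Rational(-1, 4), h) (Function('v')(h) = Add(4, Mul(Rational(-1, 4), Add(h, Mul(-1, -16)))) = Add(4, Mul(Rational(-1, 4), Add(h, 16))) = Add(4, Mul(Rational(-1, 4), Add(16, h))) = Add(4, Add(-4, Mul(Rational(-1, 4), h))) = Mul(Rational(-1, 4), h))
Mul(-1, Function('v')(Pow(Add(-28, 46), Rational(1, 2)))) = Mul(-1, Mul(Rational(-1, 4), Pow(Add(-28, 46), Rational(1, 2)))) = Mul(-1, Mul(Rational(-1, 4), Pow(18, Rational(1, 2)))) = Mul(-1, Mul(Rational(-1, 4), Mul(3, Pow(2, Rational(1, 2))))) = Mul(-1, Mul(Rational(-3, 4), Pow(2, Rational(1, 2)))) = Mul(Rational(3, 4), Pow(2, Rational(1, 2)))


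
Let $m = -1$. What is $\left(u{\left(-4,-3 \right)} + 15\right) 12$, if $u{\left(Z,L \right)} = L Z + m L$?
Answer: $360$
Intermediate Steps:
$u{\left(Z,L \right)} = - L + L Z$ ($u{\left(Z,L \right)} = L Z - L = - L + L Z$)
$\left(u{\left(-4,-3 \right)} + 15\right) 12 = \left(- 3 \left(-1 - 4\right) + 15\right) 12 = \left(\left(-3\right) \left(-5\right) + 15\right) 12 = \left(15 + 15\right) 12 = 30 \cdot 12 = 360$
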